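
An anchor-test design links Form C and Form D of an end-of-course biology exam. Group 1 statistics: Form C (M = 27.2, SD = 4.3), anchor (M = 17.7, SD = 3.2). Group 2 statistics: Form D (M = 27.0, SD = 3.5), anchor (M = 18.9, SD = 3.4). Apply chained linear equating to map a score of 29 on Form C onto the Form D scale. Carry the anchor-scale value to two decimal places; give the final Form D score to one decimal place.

Form C → anchor (Group 1): v = (3.2/4.3)(29 − 27.2) + 17.7 = 19.04
anchor → Form D (Group 2): y = (3.5/3.4)(19.04 − 18.9) + 27.0 = 27.1

27.1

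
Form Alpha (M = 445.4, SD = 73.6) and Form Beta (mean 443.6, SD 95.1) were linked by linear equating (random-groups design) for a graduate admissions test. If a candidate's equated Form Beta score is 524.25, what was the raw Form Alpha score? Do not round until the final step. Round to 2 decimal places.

Invert y = (SD_Y/SD_X)(x − M_X) + M_Y:
x = (SD_X/SD_Y)(y − M_Y) + M_X = (73.6/95.1)(524.25 − 443.6) + 445.4
x = 0.773922 × 80.650 + 445.4 = 507.82

507.82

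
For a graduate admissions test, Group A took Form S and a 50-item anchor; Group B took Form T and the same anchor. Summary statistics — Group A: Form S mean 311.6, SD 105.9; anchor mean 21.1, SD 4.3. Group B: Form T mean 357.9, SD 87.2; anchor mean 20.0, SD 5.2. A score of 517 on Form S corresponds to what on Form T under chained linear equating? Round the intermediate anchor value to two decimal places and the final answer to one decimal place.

Form S → anchor (Group A): v = (4.3/105.9)(517 − 311.6) + 21.1 = 29.44
anchor → Form T (Group B): y = (87.2/5.2)(29.44 − 20.0) + 357.9 = 516.2

516.2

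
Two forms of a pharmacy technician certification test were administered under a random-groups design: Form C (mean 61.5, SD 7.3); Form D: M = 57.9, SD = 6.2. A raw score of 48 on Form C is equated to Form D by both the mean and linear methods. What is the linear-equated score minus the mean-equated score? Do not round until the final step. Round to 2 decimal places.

2.03

Mean-equated: 48 + (57.9 − 61.5) = 44.40
Linear-equated: (6.2/7.3)(48 − 61.5) + 57.9 = 46.434
Difference = 46.434 − 44.40 = 2.03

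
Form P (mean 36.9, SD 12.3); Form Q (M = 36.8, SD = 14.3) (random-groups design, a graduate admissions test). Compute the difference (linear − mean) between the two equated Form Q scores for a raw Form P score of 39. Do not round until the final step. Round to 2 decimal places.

0.34

Mean-equated: 39 + (36.8 − 36.9) = 38.90
Linear-equated: (14.3/12.3)(39 − 36.9) + 36.8 = 39.241
Difference = 39.241 − 38.90 = 0.34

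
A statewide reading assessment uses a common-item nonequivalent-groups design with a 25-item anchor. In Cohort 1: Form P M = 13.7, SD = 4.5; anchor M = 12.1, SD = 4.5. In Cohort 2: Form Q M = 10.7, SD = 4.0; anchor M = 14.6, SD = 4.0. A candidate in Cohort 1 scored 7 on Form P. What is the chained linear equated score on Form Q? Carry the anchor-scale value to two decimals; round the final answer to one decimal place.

1.5

Form P → anchor (Cohort 1): v = (4.5/4.5)(7 − 13.7) + 12.1 = 5.40
anchor → Form Q (Cohort 2): y = (4.0/4.0)(5.40 − 14.6) + 10.7 = 1.5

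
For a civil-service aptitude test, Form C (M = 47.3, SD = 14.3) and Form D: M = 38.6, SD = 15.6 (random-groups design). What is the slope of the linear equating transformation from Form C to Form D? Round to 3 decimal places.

A = SD_Y / SD_X = 15.6 / 14.3 = 1.091

1.091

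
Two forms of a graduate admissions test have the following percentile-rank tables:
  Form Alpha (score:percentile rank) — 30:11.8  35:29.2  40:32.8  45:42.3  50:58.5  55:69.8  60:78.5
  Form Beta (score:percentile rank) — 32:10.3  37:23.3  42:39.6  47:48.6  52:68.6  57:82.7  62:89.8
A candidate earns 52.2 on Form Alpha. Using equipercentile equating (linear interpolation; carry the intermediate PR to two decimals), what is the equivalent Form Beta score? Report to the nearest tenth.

50.7

PR of 52.2 on Form Alpha: 58.5 + (52.2 − 50)/(55 − 50) × (69.8 − 58.5) = 63.47
On Form Beta, PR 63.47 falls between score 47 (PR 48.6) and 52 (PR 68.6).
Interpolate: 47 + (63.47 − 48.6)/(68.6 − 48.6) × (52 − 47) = 50.7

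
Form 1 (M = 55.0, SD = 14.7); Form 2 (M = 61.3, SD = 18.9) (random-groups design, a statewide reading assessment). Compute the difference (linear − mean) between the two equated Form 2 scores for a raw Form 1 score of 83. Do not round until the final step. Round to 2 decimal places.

Mean-equated: 83 + (61.3 − 55.0) = 89.30
Linear-equated: (18.9/14.7)(83 − 55.0) + 61.3 = 97.300
Difference = 97.300 − 89.30 = 8.00

8.00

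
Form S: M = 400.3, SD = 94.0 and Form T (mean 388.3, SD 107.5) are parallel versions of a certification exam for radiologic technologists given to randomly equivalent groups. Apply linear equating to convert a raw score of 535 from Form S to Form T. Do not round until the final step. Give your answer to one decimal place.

Linear equating: y = (SD_Y/SD_X)(x − M_X) + M_Y
y = (107.5/94.0)(535 − 400.3) + 388.3
y = 1.143617 × 134.7 + 388.3 = 154.0452 + 388.3 = 542.3

542.3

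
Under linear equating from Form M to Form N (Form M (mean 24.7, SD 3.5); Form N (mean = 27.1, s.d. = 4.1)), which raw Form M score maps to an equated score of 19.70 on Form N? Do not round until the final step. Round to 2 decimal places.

18.38

Invert y = (SD_Y/SD_X)(x − M_X) + M_Y:
x = (SD_X/SD_Y)(y − M_Y) + M_X = (3.5/4.1)(19.70 − 27.1) + 24.7
x = 0.853659 × -7.400 + 24.7 = 18.38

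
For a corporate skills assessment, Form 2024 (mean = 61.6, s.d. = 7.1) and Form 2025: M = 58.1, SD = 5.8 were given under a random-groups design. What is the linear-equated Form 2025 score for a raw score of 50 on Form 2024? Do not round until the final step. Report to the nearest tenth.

Linear equating: y = (SD_Y/SD_X)(x − M_X) + M_Y
y = (5.8/7.1)(50 − 61.6) + 58.1
y = 0.816901 × -11.6 + 58.1 = -9.4761 + 58.1 = 48.6

48.6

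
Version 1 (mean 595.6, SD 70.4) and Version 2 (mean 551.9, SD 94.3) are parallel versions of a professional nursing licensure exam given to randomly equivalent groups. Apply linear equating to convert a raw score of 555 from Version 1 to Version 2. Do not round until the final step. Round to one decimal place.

Linear equating: y = (SD_Y/SD_X)(x − M_X) + M_Y
y = (94.3/70.4)(555 − 595.6) + 551.9
y = 1.339489 × -40.6 + 551.9 = -54.3832 + 551.9 = 497.5

497.5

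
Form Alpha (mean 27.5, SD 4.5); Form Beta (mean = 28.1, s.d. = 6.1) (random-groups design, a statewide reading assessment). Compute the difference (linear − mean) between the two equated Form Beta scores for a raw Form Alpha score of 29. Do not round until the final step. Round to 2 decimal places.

0.53

Mean-equated: 29 + (28.1 − 27.5) = 29.60
Linear-equated: (6.1/4.5)(29 − 27.5) + 28.1 = 30.133
Difference = 30.133 − 29.60 = 0.53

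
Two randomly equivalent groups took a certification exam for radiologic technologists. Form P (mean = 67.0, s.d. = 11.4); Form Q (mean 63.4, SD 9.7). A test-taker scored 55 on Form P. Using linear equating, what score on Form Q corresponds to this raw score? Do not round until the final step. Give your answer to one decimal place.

53.2

Linear equating: y = (SD_Y/SD_X)(x − M_X) + M_Y
y = (9.7/11.4)(55 − 67.0) + 63.4
y = 0.850877 × -12.0 + 63.4 = -10.2105 + 63.4 = 53.2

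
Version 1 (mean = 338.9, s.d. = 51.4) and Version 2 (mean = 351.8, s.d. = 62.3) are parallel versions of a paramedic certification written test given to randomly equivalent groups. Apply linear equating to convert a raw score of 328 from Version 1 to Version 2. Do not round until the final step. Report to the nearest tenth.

338.6

Linear equating: y = (SD_Y/SD_X)(x − M_X) + M_Y
y = (62.3/51.4)(328 − 338.9) + 351.8
y = 1.212062 × -10.9 + 351.8 = -13.2115 + 351.8 = 338.6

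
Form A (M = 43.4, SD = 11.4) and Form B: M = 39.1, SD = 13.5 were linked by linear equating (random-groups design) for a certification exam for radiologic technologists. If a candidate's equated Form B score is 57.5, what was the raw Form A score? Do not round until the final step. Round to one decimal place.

Invert y = (SD_Y/SD_X)(x − M_X) + M_Y:
x = (SD_X/SD_Y)(y − M_Y) + M_X = (11.4/13.5)(57.5 − 39.1) + 43.4
x = 0.844444 × 18.400 + 43.4 = 58.9

58.9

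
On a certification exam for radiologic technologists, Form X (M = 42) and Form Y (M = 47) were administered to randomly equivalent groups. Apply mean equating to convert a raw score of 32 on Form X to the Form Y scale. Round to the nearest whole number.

37

Mean equating: y = x + (M_Y − M_X) = 32 + (47 − 42) = 37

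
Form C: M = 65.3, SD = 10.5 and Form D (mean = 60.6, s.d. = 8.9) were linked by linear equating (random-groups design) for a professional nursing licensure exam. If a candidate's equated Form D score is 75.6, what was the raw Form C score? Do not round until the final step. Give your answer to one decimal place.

83.0

Invert y = (SD_Y/SD_X)(x − M_X) + M_Y:
x = (SD_X/SD_Y)(y − M_Y) + M_X = (10.5/8.9)(75.6 − 60.6) + 65.3
x = 1.179775 × 15.000 + 65.3 = 83.0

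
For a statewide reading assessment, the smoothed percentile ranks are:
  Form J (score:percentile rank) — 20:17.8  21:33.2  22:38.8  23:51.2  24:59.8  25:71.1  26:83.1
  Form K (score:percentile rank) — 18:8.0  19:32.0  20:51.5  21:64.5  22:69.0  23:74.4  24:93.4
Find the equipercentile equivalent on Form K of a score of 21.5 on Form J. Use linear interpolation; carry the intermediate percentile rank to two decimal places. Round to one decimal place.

19.2

PR of 21.5 on Form J: 33.2 + (21.5 − 21)/(22 − 21) × (38.8 − 33.2) = 36.00
On Form K, PR 36.00 falls between score 19 (PR 32.0) and 20 (PR 51.5).
Interpolate: 19 + (36.00 − 32.0)/(51.5 − 32.0) × (20 − 19) = 19.2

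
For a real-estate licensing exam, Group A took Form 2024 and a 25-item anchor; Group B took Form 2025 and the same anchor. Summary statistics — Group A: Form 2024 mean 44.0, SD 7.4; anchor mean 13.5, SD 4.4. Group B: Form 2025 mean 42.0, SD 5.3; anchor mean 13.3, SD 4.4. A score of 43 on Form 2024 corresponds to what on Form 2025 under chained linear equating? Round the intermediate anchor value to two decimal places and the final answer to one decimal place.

41.5

Form 2024 → anchor (Group A): v = (4.4/7.4)(43 − 44.0) + 13.5 = 12.91
anchor → Form 2025 (Group B): y = (5.3/4.4)(12.91 − 13.3) + 42.0 = 41.5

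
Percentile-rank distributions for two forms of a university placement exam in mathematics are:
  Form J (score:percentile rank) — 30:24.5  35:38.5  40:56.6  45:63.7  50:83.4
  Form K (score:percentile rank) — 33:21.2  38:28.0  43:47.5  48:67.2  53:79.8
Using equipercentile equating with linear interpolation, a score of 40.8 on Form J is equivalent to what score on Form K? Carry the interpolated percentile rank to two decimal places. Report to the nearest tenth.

PR of 40.8 on Form J: 56.6 + (40.8 − 40)/(45 − 40) × (63.7 − 56.6) = 57.74
On Form K, PR 57.74 falls between score 43 (PR 47.5) and 48 (PR 67.2).
Interpolate: 43 + (57.74 − 47.5)/(67.2 − 47.5) × (48 − 43) = 45.6

45.6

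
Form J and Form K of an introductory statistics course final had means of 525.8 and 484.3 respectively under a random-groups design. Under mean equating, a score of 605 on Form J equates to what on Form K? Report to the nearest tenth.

Mean equating: y = x + (M_Y − M_X) = 605 + (484.3 − 525.8) = 563.5

563.5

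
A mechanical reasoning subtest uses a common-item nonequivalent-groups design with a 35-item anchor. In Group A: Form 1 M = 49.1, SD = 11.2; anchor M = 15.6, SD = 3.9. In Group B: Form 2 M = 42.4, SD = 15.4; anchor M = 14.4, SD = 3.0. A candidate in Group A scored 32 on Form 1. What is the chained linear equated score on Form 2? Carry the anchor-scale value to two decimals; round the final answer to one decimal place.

Form 1 → anchor (Group A): v = (3.9/11.2)(32 − 49.1) + 15.6 = 9.65
anchor → Form 2 (Group B): y = (15.4/3.0)(9.65 − 14.4) + 42.4 = 18.0

18.0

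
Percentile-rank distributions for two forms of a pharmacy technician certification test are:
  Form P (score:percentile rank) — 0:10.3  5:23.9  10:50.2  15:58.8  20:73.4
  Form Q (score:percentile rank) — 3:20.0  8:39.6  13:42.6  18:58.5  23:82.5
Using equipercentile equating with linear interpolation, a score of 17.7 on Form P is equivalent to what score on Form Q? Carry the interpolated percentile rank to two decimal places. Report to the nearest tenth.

PR of 17.7 on Form P: 58.8 + (17.7 − 15)/(20 − 15) × (73.4 − 58.8) = 66.68
On Form Q, PR 66.68 falls between score 18 (PR 58.5) and 23 (PR 82.5).
Interpolate: 18 + (66.68 − 58.5)/(82.5 − 58.5) × (23 − 18) = 19.7

19.7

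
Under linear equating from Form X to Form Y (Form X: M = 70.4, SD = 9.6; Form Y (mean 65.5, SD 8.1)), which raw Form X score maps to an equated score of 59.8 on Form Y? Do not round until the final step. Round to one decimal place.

63.6

Invert y = (SD_Y/SD_X)(x − M_X) + M_Y:
x = (SD_X/SD_Y)(y − M_Y) + M_X = (9.6/8.1)(59.8 − 65.5) + 70.4
x = 1.185185 × -5.700 + 70.4 = 63.6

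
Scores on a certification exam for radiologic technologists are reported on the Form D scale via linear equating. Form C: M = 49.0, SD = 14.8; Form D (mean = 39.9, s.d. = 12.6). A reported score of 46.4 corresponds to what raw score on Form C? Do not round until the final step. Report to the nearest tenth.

56.6

Invert y = (SD_Y/SD_X)(x − M_X) + M_Y:
x = (SD_X/SD_Y)(y − M_Y) + M_X = (14.8/12.6)(46.4 − 39.9) + 49.0
x = 1.174603 × 6.500 + 49.0 = 56.6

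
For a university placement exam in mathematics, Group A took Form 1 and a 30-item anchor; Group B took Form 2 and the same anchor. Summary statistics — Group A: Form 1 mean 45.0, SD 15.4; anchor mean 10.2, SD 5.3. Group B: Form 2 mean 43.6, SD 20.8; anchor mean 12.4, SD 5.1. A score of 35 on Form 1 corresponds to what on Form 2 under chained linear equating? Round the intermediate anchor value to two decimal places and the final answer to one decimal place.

20.6

Form 1 → anchor (Group A): v = (5.3/15.4)(35 − 45.0) + 10.2 = 6.76
anchor → Form 2 (Group B): y = (20.8/5.1)(6.76 − 12.4) + 43.6 = 20.6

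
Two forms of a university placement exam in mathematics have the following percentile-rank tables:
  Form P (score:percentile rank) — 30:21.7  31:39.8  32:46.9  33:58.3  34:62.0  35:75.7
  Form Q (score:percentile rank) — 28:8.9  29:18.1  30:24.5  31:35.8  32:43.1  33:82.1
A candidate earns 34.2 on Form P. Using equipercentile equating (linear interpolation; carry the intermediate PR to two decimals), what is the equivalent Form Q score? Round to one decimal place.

32.6

PR of 34.2 on Form P: 62.0 + (34.2 − 34)/(35 − 34) × (75.7 − 62.0) = 64.74
On Form Q, PR 64.74 falls between score 32 (PR 43.1) and 33 (PR 82.1).
Interpolate: 32 + (64.74 − 43.1)/(82.1 − 43.1) × (33 − 32) = 32.6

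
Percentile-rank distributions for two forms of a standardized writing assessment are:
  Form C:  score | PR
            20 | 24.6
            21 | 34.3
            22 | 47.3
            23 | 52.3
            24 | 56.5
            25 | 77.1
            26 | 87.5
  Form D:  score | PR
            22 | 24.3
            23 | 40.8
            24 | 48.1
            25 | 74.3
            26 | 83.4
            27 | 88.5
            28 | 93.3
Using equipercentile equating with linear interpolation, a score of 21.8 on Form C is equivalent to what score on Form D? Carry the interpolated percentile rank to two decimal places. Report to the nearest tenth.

PR of 21.8 on Form C: 34.3 + (21.8 − 21)/(22 − 21) × (47.3 − 34.3) = 44.70
On Form D, PR 44.70 falls between score 23 (PR 40.8) and 24 (PR 48.1).
Interpolate: 23 + (44.70 − 40.8)/(48.1 − 40.8) × (24 − 23) = 23.5

23.5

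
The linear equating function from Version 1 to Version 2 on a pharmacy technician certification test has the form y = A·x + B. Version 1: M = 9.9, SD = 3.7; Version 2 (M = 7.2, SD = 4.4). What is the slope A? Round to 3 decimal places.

1.189

A = SD_Y / SD_X = 4.4 / 3.7 = 1.189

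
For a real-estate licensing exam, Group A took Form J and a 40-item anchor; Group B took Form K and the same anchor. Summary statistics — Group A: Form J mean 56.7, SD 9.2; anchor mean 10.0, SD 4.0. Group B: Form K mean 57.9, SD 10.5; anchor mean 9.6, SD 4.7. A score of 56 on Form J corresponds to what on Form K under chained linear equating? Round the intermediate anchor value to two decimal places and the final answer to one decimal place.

58.1

Form J → anchor (Group A): v = (4.0/9.2)(56 − 56.7) + 10.0 = 9.70
anchor → Form K (Group B): y = (10.5/4.7)(9.70 − 9.6) + 57.9 = 58.1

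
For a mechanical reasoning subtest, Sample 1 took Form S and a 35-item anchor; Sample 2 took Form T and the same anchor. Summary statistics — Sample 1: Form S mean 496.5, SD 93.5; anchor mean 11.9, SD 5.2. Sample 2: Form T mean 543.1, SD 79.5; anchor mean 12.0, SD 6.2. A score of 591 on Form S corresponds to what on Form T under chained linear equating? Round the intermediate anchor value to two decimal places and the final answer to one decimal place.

Form S → anchor (Sample 1): v = (5.2/93.5)(591 − 496.5) + 11.9 = 17.16
anchor → Form T (Sample 2): y = (79.5/6.2)(17.16 − 12.0) + 543.1 = 609.3

609.3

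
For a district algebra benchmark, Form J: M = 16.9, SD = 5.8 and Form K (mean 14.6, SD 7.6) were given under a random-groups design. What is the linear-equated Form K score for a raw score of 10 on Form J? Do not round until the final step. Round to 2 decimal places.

Linear equating: y = (SD_Y/SD_X)(x − M_X) + M_Y
y = (7.6/5.8)(10 − 16.9) + 14.6
y = 1.310345 × -6.9 + 14.6 = -9.0414 + 14.6 = 5.56

5.56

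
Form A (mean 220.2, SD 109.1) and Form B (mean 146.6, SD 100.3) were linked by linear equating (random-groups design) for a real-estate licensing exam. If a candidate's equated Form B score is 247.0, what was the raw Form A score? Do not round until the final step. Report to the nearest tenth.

329.4

Invert y = (SD_Y/SD_X)(x − M_X) + M_Y:
x = (SD_X/SD_Y)(y − M_Y) + M_X = (109.1/100.3)(247.0 − 146.6) + 220.2
x = 1.087737 × 100.400 + 220.2 = 329.4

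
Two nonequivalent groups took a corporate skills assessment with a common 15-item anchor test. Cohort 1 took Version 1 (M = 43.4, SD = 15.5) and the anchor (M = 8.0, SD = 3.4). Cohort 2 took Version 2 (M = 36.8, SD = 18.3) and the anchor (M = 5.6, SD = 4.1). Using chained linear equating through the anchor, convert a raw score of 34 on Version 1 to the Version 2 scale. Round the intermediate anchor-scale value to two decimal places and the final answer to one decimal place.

Version 1 → anchor (Cohort 1): v = (3.4/15.5)(34 − 43.4) + 8.0 = 5.94
anchor → Version 2 (Cohort 2): y = (18.3/4.1)(5.94 − 5.6) + 36.8 = 38.3

38.3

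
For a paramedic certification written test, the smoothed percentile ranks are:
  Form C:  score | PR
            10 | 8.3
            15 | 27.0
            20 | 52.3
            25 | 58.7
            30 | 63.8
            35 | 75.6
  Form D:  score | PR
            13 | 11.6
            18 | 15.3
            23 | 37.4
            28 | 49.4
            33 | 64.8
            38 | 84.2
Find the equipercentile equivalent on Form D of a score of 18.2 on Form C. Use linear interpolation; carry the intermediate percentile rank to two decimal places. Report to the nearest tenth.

25.4

PR of 18.2 on Form C: 27.0 + (18.2 − 15)/(20 − 15) × (52.3 − 27.0) = 43.19
On Form D, PR 43.19 falls between score 23 (PR 37.4) and 28 (PR 49.4).
Interpolate: 23 + (43.19 − 37.4)/(49.4 − 37.4) × (28 − 23) = 25.4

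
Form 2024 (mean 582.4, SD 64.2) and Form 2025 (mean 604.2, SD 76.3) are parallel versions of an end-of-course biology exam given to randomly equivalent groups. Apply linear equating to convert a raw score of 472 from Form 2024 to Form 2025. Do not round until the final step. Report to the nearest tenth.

473.0

Linear equating: y = (SD_Y/SD_X)(x − M_X) + M_Y
y = (76.3/64.2)(472 − 582.4) + 604.2
y = 1.188474 × -110.4 + 604.2 = -131.2075 + 604.2 = 473.0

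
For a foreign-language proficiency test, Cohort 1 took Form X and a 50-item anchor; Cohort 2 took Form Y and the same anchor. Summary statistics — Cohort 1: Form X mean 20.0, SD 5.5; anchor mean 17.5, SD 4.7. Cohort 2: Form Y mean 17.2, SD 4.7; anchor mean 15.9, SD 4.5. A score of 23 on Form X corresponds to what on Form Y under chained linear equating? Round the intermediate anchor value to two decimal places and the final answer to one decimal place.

Form X → anchor (Cohort 1): v = (4.7/5.5)(23 − 20.0) + 17.5 = 20.06
anchor → Form Y (Cohort 2): y = (4.7/4.5)(20.06 − 15.9) + 17.2 = 21.5

21.5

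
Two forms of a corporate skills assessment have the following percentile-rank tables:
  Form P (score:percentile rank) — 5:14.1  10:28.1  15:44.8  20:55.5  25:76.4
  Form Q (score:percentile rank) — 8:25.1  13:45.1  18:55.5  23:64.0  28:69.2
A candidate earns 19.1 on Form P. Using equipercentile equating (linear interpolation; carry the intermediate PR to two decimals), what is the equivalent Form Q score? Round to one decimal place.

PR of 19.1 on Form P: 44.8 + (19.1 − 15)/(20 − 15) × (55.5 − 44.8) = 53.57
On Form Q, PR 53.57 falls between score 13 (PR 45.1) and 18 (PR 55.5).
Interpolate: 13 + (53.57 − 45.1)/(55.5 − 45.1) × (18 − 13) = 17.1

17.1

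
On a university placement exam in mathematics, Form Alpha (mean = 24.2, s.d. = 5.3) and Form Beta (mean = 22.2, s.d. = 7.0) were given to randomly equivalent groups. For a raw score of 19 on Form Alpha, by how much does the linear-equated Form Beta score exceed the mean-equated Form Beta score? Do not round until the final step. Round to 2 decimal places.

Mean-equated: 19 + (22.2 − 24.2) = 17.00
Linear-equated: (7.0/5.3)(19 − 24.2) + 22.2 = 15.332
Difference = 15.332 − 17.00 = -1.67

-1.67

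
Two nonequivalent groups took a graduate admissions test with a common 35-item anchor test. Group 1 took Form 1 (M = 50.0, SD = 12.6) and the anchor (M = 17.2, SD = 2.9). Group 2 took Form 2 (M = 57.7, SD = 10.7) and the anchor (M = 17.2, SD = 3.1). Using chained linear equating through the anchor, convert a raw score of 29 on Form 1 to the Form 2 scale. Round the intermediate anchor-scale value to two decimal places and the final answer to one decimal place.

41.0

Form 1 → anchor (Group 1): v = (2.9/12.6)(29 − 50.0) + 17.2 = 12.37
anchor → Form 2 (Group 2): y = (10.7/3.1)(12.37 − 17.2) + 57.7 = 41.0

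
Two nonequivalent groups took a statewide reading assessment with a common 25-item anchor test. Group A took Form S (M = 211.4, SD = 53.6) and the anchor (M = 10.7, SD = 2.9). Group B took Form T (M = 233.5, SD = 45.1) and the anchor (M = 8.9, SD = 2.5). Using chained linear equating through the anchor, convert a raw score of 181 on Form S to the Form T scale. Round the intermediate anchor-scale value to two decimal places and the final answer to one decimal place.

236.4

Form S → anchor (Group A): v = (2.9/53.6)(181 − 211.4) + 10.7 = 9.06
anchor → Form T (Group B): y = (45.1/2.5)(9.06 − 8.9) + 233.5 = 236.4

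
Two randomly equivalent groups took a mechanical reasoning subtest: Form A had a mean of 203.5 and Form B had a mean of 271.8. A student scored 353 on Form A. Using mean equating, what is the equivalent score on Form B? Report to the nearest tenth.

421.3

Mean equating: y = x + (M_Y − M_X) = 353 + (271.8 − 203.5) = 421.3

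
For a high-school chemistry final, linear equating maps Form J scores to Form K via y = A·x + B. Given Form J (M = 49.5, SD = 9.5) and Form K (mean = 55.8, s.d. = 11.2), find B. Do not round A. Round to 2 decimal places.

-2.56

A = SD_Y / SD_X = 11.2 / 9.5 = 1.178947
B = M_Y − A·M_X = 55.8 − 1.178947 × 49.5 = -2.56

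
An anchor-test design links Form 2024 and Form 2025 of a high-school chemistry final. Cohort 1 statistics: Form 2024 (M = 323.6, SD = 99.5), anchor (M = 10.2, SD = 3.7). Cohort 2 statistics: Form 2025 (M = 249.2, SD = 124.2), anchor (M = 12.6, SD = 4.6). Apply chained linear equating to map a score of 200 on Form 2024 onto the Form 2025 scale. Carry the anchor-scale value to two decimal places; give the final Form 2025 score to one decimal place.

60.2

Form 2024 → anchor (Cohort 1): v = (3.7/99.5)(200 − 323.6) + 10.2 = 5.60
anchor → Form 2025 (Cohort 2): y = (124.2/4.6)(5.60 − 12.6) + 249.2 = 60.2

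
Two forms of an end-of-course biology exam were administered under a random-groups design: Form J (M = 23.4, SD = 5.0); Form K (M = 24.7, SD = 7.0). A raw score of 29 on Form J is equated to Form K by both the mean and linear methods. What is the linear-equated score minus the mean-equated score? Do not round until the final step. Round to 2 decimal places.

Mean-equated: 29 + (24.7 − 23.4) = 30.30
Linear-equated: (7.0/5.0)(29 − 23.4) + 24.7 = 32.540
Difference = 32.540 − 30.30 = 2.24

2.24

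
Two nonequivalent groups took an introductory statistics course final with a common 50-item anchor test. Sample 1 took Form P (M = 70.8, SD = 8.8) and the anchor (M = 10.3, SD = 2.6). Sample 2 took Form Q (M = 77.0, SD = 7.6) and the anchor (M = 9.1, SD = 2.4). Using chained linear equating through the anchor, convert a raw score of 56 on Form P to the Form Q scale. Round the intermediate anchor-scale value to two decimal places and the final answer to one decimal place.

67.0

Form P → anchor (Sample 1): v = (2.6/8.8)(56 − 70.8) + 10.3 = 5.93
anchor → Form Q (Sample 2): y = (7.6/2.4)(5.93 − 9.1) + 77.0 = 67.0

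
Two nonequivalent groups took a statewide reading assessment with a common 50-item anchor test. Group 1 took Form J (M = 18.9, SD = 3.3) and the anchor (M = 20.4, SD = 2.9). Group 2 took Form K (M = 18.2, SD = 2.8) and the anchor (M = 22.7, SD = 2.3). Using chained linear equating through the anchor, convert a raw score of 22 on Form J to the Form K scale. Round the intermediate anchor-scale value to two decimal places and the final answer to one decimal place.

18.7

Form J → anchor (Group 1): v = (2.9/3.3)(22 − 18.9) + 20.4 = 23.12
anchor → Form K (Group 2): y = (2.8/2.3)(23.12 − 22.7) + 18.2 = 18.7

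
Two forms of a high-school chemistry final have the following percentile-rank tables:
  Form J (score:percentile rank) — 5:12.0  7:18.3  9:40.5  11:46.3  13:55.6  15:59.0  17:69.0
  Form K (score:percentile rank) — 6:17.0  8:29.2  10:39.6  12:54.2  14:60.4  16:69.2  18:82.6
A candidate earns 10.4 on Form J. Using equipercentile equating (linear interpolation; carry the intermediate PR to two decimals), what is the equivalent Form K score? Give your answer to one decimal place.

10.7

PR of 10.4 on Form J: 40.5 + (10.4 − 9)/(11 − 9) × (46.3 − 40.5) = 44.56
On Form K, PR 44.56 falls between score 10 (PR 39.6) and 12 (PR 54.2).
Interpolate: 10 + (44.56 − 39.6)/(54.2 − 39.6) × (12 − 10) = 10.7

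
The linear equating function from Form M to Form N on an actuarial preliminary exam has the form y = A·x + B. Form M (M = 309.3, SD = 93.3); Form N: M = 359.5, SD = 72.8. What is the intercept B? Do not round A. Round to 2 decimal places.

118.16

A = SD_Y / SD_X = 72.8 / 93.3 = 0.780279
B = M_Y − A·M_X = 359.5 − 0.780279 × 309.3 = 118.16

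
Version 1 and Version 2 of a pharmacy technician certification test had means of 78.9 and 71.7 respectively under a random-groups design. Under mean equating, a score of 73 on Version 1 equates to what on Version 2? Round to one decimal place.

Mean equating: y = x + (M_Y − M_X) = 73 + (71.7 − 78.9) = 65.8

65.8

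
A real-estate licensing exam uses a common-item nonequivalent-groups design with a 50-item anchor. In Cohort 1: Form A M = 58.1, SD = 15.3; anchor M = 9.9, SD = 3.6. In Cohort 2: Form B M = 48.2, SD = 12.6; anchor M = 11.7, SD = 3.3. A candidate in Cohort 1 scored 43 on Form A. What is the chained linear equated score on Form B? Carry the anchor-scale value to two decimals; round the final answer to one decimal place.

27.8

Form A → anchor (Cohort 1): v = (3.6/15.3)(43 − 58.1) + 9.9 = 6.35
anchor → Form B (Cohort 2): y = (12.6/3.3)(6.35 − 11.7) + 48.2 = 27.8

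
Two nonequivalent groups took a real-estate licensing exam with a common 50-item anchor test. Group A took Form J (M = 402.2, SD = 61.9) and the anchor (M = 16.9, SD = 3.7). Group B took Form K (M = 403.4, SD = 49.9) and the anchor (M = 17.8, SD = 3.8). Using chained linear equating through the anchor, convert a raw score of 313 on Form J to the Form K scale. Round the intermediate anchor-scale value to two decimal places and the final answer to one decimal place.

321.6

Form J → anchor (Group A): v = (3.7/61.9)(313 − 402.2) + 16.9 = 11.57
anchor → Form K (Group B): y = (49.9/3.8)(11.57 − 17.8) + 403.4 = 321.6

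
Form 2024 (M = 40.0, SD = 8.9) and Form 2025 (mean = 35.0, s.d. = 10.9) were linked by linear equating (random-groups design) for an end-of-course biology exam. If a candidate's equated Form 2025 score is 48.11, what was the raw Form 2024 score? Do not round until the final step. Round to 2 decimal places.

Invert y = (SD_Y/SD_X)(x − M_X) + M_Y:
x = (SD_X/SD_Y)(y − M_Y) + M_X = (8.9/10.9)(48.11 − 35.0) + 40.0
x = 0.816514 × 13.110 + 40.0 = 50.70

50.70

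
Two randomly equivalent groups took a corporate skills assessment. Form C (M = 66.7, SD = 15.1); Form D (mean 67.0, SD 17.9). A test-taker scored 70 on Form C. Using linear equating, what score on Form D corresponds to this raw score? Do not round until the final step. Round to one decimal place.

70.9

Linear equating: y = (SD_Y/SD_X)(x − M_X) + M_Y
y = (17.9/15.1)(70 − 66.7) + 67.0
y = 1.185430 × 3.3 + 67.0 = 3.9119 + 67.0 = 70.9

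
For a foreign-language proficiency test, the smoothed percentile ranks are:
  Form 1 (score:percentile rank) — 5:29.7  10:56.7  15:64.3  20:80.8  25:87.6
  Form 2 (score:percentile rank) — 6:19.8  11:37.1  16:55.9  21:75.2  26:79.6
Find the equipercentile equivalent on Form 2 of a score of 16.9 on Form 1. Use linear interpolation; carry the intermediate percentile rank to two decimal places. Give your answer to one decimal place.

19.8

PR of 16.9 on Form 1: 64.3 + (16.9 − 15)/(20 − 15) × (80.8 − 64.3) = 70.57
On Form 2, PR 70.57 falls between score 16 (PR 55.9) and 21 (PR 75.2).
Interpolate: 16 + (70.57 − 55.9)/(75.2 − 55.9) × (21 − 16) = 19.8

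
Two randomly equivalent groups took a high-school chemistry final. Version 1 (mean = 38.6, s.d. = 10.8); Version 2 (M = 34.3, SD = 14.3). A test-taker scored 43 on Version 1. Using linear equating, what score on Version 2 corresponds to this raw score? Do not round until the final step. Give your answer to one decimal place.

Linear equating: y = (SD_Y/SD_X)(x − M_X) + M_Y
y = (14.3/10.8)(43 − 38.6) + 34.3
y = 1.324074 × 4.4 + 34.3 = 5.8259 + 34.3 = 40.1

40.1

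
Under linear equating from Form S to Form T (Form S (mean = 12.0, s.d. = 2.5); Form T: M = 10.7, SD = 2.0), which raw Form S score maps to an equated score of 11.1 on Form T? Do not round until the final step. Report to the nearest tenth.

12.5

Invert y = (SD_Y/SD_X)(x − M_X) + M_Y:
x = (SD_X/SD_Y)(y − M_Y) + M_X = (2.5/2.0)(11.1 − 10.7) + 12.0
x = 1.250000 × 0.400 + 12.0 = 12.5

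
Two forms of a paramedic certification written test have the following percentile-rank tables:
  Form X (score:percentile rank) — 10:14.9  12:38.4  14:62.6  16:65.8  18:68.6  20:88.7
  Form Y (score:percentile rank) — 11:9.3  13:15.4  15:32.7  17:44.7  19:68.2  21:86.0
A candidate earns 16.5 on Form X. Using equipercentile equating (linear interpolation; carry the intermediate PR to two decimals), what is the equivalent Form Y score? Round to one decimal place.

18.9

PR of 16.5 on Form X: 65.8 + (16.5 − 16)/(18 − 16) × (68.6 − 65.8) = 66.50
On Form Y, PR 66.50 falls between score 17 (PR 44.7) and 19 (PR 68.2).
Interpolate: 17 + (66.50 − 44.7)/(68.2 − 44.7) × (19 − 17) = 18.9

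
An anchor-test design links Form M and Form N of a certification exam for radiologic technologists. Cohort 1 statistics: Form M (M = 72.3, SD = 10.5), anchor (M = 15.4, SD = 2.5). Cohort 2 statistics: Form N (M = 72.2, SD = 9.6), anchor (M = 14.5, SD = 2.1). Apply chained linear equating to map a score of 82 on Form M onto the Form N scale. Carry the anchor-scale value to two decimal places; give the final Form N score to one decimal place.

86.9

Form M → anchor (Cohort 1): v = (2.5/10.5)(82 − 72.3) + 15.4 = 17.71
anchor → Form N (Cohort 2): y = (9.6/2.1)(17.71 − 14.5) + 72.2 = 86.9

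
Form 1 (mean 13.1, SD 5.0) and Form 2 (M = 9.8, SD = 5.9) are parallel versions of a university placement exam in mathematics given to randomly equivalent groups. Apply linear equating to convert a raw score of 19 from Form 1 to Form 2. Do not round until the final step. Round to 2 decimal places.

16.76

Linear equating: y = (SD_Y/SD_X)(x − M_X) + M_Y
y = (5.9/5.0)(19 − 13.1) + 9.8
y = 1.180000 × 5.9 + 9.8 = 6.9620 + 9.8 = 16.76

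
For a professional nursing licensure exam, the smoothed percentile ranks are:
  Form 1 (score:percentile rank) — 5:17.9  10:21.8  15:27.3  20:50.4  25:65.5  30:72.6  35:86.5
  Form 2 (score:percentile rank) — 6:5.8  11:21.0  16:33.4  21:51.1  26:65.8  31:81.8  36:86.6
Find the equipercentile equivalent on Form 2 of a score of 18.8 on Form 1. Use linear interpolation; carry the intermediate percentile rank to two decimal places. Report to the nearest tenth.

PR of 18.8 on Form 1: 27.3 + (18.8 − 15)/(20 − 15) × (50.4 − 27.3) = 44.86
On Form 2, PR 44.86 falls between score 16 (PR 33.4) and 21 (PR 51.1).
Interpolate: 16 + (44.86 − 33.4)/(51.1 − 33.4) × (21 − 16) = 19.2

19.2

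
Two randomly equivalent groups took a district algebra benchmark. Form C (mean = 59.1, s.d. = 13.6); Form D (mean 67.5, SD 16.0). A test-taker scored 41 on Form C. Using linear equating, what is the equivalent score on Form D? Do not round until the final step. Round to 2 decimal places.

Linear equating: y = (SD_Y/SD_X)(x − M_X) + M_Y
y = (16.0/13.6)(41 − 59.1) + 67.5
y = 1.176471 × -18.1 + 67.5 = -21.2941 + 67.5 = 46.21

46.21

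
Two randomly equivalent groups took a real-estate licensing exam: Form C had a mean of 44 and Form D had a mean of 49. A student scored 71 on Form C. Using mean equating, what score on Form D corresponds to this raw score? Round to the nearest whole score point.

Mean equating: y = x + (M_Y − M_X) = 71 + (49 − 44) = 76

76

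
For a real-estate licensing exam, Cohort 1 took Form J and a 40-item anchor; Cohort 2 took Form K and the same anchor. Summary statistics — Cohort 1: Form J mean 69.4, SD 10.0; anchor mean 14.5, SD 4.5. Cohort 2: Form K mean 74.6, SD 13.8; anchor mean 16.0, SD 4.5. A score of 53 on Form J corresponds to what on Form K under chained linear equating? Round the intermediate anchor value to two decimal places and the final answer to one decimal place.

Form J → anchor (Cohort 1): v = (4.5/10.0)(53 − 69.4) + 14.5 = 7.12
anchor → Form K (Cohort 2): y = (13.8/4.5)(7.12 − 16.0) + 74.6 = 47.4

47.4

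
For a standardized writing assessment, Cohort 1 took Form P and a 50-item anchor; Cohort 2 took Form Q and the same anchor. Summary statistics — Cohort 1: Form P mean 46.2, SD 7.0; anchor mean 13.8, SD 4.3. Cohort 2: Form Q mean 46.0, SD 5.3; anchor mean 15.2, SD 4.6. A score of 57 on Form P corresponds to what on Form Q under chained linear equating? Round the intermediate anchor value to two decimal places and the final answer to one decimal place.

Form P → anchor (Cohort 1): v = (4.3/7.0)(57 − 46.2) + 13.8 = 20.43
anchor → Form Q (Cohort 2): y = (5.3/4.6)(20.43 − 15.2) + 46.0 = 52.0

52.0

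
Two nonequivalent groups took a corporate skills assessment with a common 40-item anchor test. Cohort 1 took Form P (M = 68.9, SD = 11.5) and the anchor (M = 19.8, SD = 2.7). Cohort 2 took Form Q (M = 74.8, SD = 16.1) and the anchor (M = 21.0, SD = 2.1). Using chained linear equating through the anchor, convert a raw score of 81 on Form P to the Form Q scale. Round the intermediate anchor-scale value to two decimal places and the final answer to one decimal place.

Form P → anchor (Cohort 1): v = (2.7/11.5)(81 − 68.9) + 19.8 = 22.64
anchor → Form Q (Cohort 2): y = (16.1/2.1)(22.64 − 21.0) + 74.8 = 87.4

87.4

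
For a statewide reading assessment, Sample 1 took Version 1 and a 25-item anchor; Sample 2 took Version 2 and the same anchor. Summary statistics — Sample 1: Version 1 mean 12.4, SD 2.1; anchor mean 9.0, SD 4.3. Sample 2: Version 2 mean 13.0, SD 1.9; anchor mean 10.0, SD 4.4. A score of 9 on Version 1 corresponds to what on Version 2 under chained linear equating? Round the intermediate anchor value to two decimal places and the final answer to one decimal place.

Version 1 → anchor (Sample 1): v = (4.3/2.1)(9 − 12.4) + 9.0 = 2.04
anchor → Version 2 (Sample 2): y = (1.9/4.4)(2.04 − 10.0) + 13.0 = 9.6

9.6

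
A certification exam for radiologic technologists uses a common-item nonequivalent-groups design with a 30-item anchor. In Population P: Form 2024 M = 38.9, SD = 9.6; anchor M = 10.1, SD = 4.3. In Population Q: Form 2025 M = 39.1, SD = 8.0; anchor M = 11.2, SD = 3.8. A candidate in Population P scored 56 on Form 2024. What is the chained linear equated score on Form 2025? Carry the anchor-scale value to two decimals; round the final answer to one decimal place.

52.9

Form 2024 → anchor (Population P): v = (4.3/9.6)(56 − 38.9) + 10.1 = 17.76
anchor → Form 2025 (Population Q): y = (8.0/3.8)(17.76 − 11.2) + 39.1 = 52.9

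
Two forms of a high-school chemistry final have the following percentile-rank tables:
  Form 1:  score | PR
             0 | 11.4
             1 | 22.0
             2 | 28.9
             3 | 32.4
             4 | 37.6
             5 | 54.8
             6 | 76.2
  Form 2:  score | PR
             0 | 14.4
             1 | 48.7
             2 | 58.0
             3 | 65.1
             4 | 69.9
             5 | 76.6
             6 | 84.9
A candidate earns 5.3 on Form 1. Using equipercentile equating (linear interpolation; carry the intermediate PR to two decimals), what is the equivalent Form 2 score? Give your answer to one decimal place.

2.5

PR of 5.3 on Form 1: 54.8 + (5.3 − 5)/(6 − 5) × (76.2 − 54.8) = 61.22
On Form 2, PR 61.22 falls between score 2 (PR 58.0) and 3 (PR 65.1).
Interpolate: 2 + (61.22 − 58.0)/(65.1 − 58.0) × (3 − 2) = 2.5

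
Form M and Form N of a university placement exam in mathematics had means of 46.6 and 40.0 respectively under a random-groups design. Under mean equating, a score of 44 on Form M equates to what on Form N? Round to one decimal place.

37.4

Mean equating: y = x + (M_Y − M_X) = 44 + (40.0 − 46.6) = 37.4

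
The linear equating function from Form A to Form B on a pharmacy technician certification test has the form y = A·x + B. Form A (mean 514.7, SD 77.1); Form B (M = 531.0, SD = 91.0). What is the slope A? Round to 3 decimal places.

A = SD_Y / SD_X = 91.0 / 77.1 = 1.180

1.180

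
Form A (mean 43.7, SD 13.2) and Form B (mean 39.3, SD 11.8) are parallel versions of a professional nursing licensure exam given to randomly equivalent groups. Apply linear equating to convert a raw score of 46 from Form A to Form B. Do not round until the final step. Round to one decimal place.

41.4

Linear equating: y = (SD_Y/SD_X)(x − M_X) + M_Y
y = (11.8/13.2)(46 − 43.7) + 39.3
y = 0.893939 × 2.3 + 39.3 = 2.0561 + 39.3 = 41.4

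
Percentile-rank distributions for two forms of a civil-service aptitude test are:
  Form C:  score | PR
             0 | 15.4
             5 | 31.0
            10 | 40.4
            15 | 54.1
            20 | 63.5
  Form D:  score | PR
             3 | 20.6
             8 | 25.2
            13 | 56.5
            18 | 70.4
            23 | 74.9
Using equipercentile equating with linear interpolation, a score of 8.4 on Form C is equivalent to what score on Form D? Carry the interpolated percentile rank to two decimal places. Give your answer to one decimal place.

9.9

PR of 8.4 on Form C: 31.0 + (8.4 − 5)/(10 − 5) × (40.4 − 31.0) = 37.39
On Form D, PR 37.39 falls between score 8 (PR 25.2) and 13 (PR 56.5).
Interpolate: 8 + (37.39 − 25.2)/(56.5 − 25.2) × (13 − 8) = 9.9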